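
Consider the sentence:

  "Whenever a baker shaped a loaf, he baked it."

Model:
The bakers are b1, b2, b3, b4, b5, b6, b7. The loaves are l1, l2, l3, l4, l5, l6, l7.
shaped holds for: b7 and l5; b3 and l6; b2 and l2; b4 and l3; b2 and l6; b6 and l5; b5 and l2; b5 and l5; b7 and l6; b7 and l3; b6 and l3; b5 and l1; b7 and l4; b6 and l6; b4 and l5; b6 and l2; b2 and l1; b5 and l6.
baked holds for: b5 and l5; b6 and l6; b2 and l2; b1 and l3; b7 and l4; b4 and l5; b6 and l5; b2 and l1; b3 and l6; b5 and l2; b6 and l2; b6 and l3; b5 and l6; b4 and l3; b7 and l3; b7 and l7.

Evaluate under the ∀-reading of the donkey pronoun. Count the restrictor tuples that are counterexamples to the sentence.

4

"it" takes "a loaf" as antecedent — a donkey pronoun bound across the clause boundary.
Strong reading: for every (b,l) with shaped(b,l), baked(b,l).
Restrictor pairs: (b2,l1) ✓  (b2,l2) ✓  (b2,l6) ✗  (b3,l6) ✓  (b4,l3) ✓  (b4,l5) ✓  (b5,l1) ✗  (b5,l2) ✓  (b5,l5) ✓  (b5,l6) ✓  (b6,l2) ✓  (b6,l3) ✓  (b6,l5) ✓  (b6,l6) ✓  (b7,l3) ✓  (b7,l4) ✓  (b7,l5) ✗  (b7,l6) ✗
Counterexamples (restrictor pairs failing the scope): 4.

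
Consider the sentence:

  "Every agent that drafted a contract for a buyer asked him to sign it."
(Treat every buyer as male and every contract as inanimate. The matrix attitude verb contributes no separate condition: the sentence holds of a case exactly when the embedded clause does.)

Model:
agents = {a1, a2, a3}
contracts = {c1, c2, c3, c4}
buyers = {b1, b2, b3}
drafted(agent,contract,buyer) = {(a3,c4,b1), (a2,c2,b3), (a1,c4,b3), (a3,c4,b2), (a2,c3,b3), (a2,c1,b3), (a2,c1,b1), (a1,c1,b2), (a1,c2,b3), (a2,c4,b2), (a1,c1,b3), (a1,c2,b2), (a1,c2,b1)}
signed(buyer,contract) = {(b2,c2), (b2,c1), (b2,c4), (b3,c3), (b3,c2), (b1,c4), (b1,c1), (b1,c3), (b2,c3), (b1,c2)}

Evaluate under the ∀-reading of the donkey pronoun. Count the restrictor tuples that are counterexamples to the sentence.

"him" takes "a buyer" as antecedent and "it" takes "a contract"; both are donkey pronouns co-varying with the restrictor.
Strong reading: for every (a,c,b) with drafted(a,c,b), signed(b,c).
Restrictor triples: (a1,c1,b2)→signed(b2,c1) ✓  (a1,c1,b3)→signed(b3,c1) ✗  (a1,c2,b1)→signed(b1,c2) ✓  (a1,c2,b2)→signed(b2,c2) ✓  (a1,c2,b3)→signed(b3,c2) ✓  (a1,c4,b3)→signed(b3,c4) ✗  (a2,c1,b1)→signed(b1,c1) ✓  (a2,c1,b3)→signed(b3,c1) ✗  (a2,c2,b3)→signed(b3,c2) ✓  (a2,c3,b3)→signed(b3,c3) ✓  (a2,c4,b2)→signed(b2,c4) ✓  (a3,c4,b1)→signed(b1,c4) ✓  (a3,c4,b2)→signed(b2,c4) ✓
Counterexamples (restrictor triples failing the scope): 3.

3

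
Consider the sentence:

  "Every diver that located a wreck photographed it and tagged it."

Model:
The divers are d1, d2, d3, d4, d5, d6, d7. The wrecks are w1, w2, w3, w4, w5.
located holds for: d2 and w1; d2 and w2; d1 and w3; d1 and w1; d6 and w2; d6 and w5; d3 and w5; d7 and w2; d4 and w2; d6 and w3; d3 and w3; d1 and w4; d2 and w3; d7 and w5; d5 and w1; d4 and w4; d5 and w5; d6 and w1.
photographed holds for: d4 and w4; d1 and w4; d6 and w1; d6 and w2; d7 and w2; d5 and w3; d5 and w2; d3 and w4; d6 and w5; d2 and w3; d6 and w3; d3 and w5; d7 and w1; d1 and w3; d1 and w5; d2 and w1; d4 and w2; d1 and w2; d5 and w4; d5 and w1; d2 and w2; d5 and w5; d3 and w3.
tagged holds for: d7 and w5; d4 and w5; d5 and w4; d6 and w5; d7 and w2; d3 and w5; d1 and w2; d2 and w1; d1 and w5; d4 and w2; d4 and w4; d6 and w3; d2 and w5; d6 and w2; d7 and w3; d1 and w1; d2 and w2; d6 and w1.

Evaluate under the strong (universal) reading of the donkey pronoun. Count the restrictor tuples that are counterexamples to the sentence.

"it" takes "a wreck" as antecedent — a donkey pronoun bound across the clause boundary.
Strong reading: for every (d,w) with located(d,w), photographed(d,w) ∧ tagged(d,w).
Restrictor pairs: (d1,w1) ✗  (d1,w3) ✗  (d1,w4) ✗  (d2,w1) ✓  (d2,w2) ✓  (d2,w3) ✗  (d3,w3) ✗  (d3,w5) ✓  (d4,w2) ✓  (d4,w4) ✓  (d5,w1) ✗  (d5,w5) ✗  (d6,w1) ✓  (d6,w2) ✓  (d6,w3) ✓  (d6,w5) ✓  (d7,w2) ✓  (d7,w5) ✗
Counterexamples (restrictor pairs failing the scope): 8.

8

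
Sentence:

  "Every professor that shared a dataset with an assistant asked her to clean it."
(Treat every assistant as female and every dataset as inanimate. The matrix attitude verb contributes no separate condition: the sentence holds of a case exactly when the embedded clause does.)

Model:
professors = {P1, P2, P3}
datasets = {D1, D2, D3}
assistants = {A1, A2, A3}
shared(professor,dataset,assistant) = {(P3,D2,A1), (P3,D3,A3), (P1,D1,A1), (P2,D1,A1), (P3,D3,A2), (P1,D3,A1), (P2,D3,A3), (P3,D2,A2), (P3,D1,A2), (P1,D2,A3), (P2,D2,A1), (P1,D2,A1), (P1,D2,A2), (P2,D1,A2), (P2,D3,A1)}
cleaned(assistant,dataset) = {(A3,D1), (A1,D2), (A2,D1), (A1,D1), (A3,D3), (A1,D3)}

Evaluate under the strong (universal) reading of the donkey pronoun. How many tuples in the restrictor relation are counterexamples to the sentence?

"her" takes "an assistant" as antecedent and "it" takes "a dataset"; both are donkey pronouns co-varying with the restrictor.
Strong reading: for every (p,d,a) with shared(p,d,a), cleaned(a,d).
Restrictor triples: (P1,D1,A1)→cleaned(A1,D1) ✓  (P1,D2,A1)→cleaned(A1,D2) ✓  (P1,D2,A2)→cleaned(A2,D2) ✗  (P1,D2,A3)→cleaned(A3,D2) ✗  (P1,D3,A1)→cleaned(A1,D3) ✓  (P2,D1,A1)→cleaned(A1,D1) ✓  (P2,D1,A2)→cleaned(A2,D1) ✓  (P2,D2,A1)→cleaned(A1,D2) ✓  (P2,D3,A1)→cleaned(A1,D3) ✓  (P2,D3,A3)→cleaned(A3,D3) ✓  (P3,D1,A2)→cleaned(A2,D1) ✓  (P3,D2,A1)→cleaned(A1,D2) ✓  (P3,D2,A2)→cleaned(A2,D2) ✗  (P3,D3,A2)→cleaned(A2,D3) ✗  (P3,D3,A3)→cleaned(A3,D3) ✓
Counterexamples (restrictor triples failing the scope): 4.

4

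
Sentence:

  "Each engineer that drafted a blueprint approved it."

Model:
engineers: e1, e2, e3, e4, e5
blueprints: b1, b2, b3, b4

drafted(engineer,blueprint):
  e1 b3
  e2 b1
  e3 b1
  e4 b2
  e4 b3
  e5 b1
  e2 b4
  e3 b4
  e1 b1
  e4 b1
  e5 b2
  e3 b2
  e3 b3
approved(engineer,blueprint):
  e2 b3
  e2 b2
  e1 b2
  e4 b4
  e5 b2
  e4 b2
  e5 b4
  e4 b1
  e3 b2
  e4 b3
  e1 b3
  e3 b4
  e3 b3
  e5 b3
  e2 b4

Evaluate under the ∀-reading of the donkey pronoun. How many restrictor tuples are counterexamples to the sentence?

4

"it" takes "a blueprint" as antecedent — a donkey pronoun bound across the clause boundary.
Strong reading: for every (e,b) with drafted(e,b), approved(e,b).
Restrictor pairs: (e1,b1) ✗  (e1,b3) ✓  (e2,b1) ✗  (e2,b4) ✓  (e3,b1) ✗  (e3,b2) ✓  (e3,b3) ✓  (e3,b4) ✓  (e4,b1) ✓  (e4,b2) ✓  (e4,b3) ✓  (e5,b1) ✗  (e5,b2) ✓
Counterexamples (restrictor pairs failing the scope): 4.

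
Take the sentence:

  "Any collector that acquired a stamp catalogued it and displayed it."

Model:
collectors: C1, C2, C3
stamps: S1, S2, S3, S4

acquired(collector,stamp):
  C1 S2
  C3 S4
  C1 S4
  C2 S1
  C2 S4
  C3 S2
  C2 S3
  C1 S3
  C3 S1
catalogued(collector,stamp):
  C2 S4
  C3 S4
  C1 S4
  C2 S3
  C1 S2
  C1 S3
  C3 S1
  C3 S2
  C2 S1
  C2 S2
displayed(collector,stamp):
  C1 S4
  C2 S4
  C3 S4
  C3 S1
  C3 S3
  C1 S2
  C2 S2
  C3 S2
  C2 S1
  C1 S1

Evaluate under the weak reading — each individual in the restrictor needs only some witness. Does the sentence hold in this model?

"it" takes "a stamp" as antecedent — a donkey pronoun bound across the clause boundary.
Weak reading: every collector c with some acquired-stamp has at least one acquired-stamp s such that catalogued(c,s) ∧ displayed(c,s).
Per collector: C1:✓  C2:✓  C3:✓
Every collector in the restrictor has a witness.

True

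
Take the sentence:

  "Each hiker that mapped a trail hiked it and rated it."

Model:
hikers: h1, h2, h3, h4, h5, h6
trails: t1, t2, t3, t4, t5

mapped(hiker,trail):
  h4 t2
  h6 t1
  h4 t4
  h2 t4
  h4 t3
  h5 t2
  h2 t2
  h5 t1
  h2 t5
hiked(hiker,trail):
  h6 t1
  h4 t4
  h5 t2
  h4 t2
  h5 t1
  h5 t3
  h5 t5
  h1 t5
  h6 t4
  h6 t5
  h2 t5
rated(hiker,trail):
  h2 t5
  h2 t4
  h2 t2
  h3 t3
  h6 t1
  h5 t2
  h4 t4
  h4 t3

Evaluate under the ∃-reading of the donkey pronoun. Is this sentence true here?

True

"it" takes "a trail" as antecedent — a donkey pronoun bound across the clause boundary.
Weak reading: every hiker h with some mapped-trail has at least one mapped-trail t such that hiked(h,t) ∧ rated(h,t).
Per hiker: h2:✓  h4:✓  h5:✓  h6:✓
Every hiker in the restrictor has a witness.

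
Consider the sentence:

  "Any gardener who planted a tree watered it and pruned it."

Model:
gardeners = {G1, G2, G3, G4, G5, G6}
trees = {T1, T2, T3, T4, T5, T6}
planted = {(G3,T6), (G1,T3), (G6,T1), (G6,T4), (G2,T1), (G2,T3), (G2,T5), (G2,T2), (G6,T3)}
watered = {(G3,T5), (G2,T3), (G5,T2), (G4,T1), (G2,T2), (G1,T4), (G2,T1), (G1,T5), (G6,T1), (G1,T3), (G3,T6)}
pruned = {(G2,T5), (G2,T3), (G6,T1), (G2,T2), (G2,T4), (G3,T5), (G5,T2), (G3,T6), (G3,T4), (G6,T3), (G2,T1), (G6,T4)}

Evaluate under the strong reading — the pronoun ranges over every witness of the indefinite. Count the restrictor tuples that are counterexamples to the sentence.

"it" takes "a tree" as antecedent — a donkey pronoun bound across the clause boundary.
Strong reading: for every (g,t) with planted(g,t), watered(g,t) ∧ pruned(g,t).
Restrictor pairs: (G1,T3) ✗  (G2,T1) ✓  (G2,T2) ✓  (G2,T3) ✓  (G2,T5) ✗  (G3,T6) ✓  (G6,T1) ✓  (G6,T3) ✗  (G6,T4) ✗
Counterexamples (restrictor pairs failing the scope): 4.

4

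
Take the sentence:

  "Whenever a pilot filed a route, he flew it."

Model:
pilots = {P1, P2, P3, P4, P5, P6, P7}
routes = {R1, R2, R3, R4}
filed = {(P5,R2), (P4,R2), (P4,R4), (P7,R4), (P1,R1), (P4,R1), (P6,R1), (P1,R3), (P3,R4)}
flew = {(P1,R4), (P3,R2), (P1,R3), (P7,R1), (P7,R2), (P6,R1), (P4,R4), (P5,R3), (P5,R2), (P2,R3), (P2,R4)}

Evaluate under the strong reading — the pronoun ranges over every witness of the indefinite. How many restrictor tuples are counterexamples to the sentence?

5

"it" takes "a route" as antecedent — a donkey pronoun bound across the clause boundary.
Strong reading: for every (p,r) with filed(p,r), flew(p,r).
Restrictor pairs: (P1,R1) ✗  (P1,R3) ✓  (P3,R4) ✗  (P4,R1) ✗  (P4,R2) ✗  (P4,R4) ✓  (P5,R2) ✓  (P6,R1) ✓  (P7,R4) ✗
Counterexamples (restrictor pairs failing the scope): 5.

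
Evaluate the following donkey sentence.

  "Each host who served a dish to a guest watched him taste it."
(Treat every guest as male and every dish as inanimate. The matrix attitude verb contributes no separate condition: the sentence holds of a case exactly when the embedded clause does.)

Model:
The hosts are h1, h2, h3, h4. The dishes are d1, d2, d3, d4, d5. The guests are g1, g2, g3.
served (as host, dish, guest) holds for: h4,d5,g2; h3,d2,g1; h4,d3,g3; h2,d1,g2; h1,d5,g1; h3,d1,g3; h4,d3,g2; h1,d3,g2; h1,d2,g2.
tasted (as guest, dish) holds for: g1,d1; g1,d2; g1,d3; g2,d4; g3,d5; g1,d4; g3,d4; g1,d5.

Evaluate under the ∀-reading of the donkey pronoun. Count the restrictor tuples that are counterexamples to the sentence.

7

"him" takes "a guest" as antecedent and "it" takes "a dish"; both are donkey pronouns co-varying with the restrictor.
Strong reading: for every (h,d,g) with served(h,d,g), tasted(g,d).
Restrictor triples: (h1,d2,g2)→tasted(g2,d2) ✗  (h1,d3,g2)→tasted(g2,d3) ✗  (h1,d5,g1)→tasted(g1,d5) ✓  (h2,d1,g2)→tasted(g2,d1) ✗  (h3,d1,g3)→tasted(g3,d1) ✗  (h3,d2,g1)→tasted(g1,d2) ✓  (h4,d3,g2)→tasted(g2,d3) ✗  (h4,d3,g3)→tasted(g3,d3) ✗  (h4,d5,g2)→tasted(g2,d5) ✗
Counterexamples (restrictor triples failing the scope): 7.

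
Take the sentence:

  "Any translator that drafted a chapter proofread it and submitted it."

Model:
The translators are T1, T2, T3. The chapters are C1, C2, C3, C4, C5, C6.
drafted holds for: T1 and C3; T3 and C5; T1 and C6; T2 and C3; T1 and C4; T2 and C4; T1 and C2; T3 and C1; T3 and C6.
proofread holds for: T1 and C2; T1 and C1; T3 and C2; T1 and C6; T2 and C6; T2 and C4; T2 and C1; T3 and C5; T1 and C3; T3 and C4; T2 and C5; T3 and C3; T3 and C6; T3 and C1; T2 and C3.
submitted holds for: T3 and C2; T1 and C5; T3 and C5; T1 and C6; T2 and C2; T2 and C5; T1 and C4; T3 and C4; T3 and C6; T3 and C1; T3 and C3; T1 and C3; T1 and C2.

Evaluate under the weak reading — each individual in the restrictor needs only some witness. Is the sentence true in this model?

"it" takes "a chapter" as antecedent — a donkey pronoun bound across the clause boundary.
Weak reading: every translator t with some drafted-chapter has at least one drafted-chapter c such that proofread(t,c) ∧ submitted(t,c).
Per translator: T1:✓  T2:✗  T3:✓
T2 has no witness among its drafted-chapters.

False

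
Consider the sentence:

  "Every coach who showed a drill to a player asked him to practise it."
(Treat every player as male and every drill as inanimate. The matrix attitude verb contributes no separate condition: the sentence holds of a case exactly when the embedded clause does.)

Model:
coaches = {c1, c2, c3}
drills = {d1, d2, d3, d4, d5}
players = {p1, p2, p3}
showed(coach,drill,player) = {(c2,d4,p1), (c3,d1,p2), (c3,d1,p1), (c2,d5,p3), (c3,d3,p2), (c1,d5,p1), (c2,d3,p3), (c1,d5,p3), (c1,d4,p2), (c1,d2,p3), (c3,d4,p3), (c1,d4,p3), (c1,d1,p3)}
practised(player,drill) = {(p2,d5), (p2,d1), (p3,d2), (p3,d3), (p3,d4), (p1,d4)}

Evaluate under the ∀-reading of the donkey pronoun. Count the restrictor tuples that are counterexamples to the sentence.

7

"him" takes "a player" as antecedent and "it" takes "a drill"; both are donkey pronouns co-varying with the restrictor.
Strong reading: for every (c,d,p) with showed(c,d,p), practised(p,d).
Restrictor triples: (c1,d1,p3)→practised(p3,d1) ✗  (c1,d2,p3)→practised(p3,d2) ✓  (c1,d4,p2)→practised(p2,d4) ✗  (c1,d4,p3)→practised(p3,d4) ✓  (c1,d5,p1)→practised(p1,d5) ✗  (c1,d5,p3)→practised(p3,d5) ✗  (c2,d3,p3)→practised(p3,d3) ✓  (c2,d4,p1)→practised(p1,d4) ✓  (c2,d5,p3)→practised(p3,d5) ✗  (c3,d1,p1)→practised(p1,d1) ✗  (c3,d1,p2)→practised(p2,d1) ✓  (c3,d3,p2)→practised(p2,d3) ✗  (c3,d4,p3)→practised(p3,d4) ✓
Counterexamples (restrictor triples failing the scope): 7.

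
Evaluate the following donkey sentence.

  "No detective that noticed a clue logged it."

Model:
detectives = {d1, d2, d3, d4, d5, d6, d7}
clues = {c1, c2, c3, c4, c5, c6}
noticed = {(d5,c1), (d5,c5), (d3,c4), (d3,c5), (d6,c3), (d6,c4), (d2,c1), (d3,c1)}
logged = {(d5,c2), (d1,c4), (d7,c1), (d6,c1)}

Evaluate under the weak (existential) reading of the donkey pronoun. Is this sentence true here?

True

"it" takes "a clue" as antecedent — a donkey pronoun bound across the clause boundary.
Truth condition: for no (d,c) with noticed(d,c) does logged(d,c) hold.
Restrictor pairs — does the scope hold? (d2,c1):fails  (d3,c1):fails  (d3,c4):fails  (d3,c5):fails  (d5,c1):fails  (d5,c5):fails  (d6,c3):fails  (d6,c4):fails
Scope holds for no restrictor pair, so the sentence is true.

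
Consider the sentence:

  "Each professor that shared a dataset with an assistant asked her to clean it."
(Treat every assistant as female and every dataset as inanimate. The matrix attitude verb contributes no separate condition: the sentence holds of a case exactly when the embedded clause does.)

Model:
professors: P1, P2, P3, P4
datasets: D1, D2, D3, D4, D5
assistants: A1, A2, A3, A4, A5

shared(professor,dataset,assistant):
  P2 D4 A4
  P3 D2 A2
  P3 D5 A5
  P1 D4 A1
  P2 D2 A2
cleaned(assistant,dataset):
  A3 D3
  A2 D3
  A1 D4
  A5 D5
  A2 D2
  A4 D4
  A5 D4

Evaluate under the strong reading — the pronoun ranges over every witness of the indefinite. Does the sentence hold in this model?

"her" takes "an assistant" as antecedent and "it" takes "a dataset"; both are donkey pronouns co-varying with the restrictor.
Strong reading: for every (p,d,a) with shared(p,d,a), cleaned(a,d).
Restrictor triples: (P1,D4,A1)→cleaned(A1,D4) ✓  (P2,D2,A2)→cleaned(A2,D2) ✓  (P2,D4,A4)→cleaned(A4,D4) ✓  (P3,D2,A2)→cleaned(A2,D2) ✓  (P3,D5,A5)→cleaned(A5,D5) ✓
Every restrictor triple satisfies the scope.

True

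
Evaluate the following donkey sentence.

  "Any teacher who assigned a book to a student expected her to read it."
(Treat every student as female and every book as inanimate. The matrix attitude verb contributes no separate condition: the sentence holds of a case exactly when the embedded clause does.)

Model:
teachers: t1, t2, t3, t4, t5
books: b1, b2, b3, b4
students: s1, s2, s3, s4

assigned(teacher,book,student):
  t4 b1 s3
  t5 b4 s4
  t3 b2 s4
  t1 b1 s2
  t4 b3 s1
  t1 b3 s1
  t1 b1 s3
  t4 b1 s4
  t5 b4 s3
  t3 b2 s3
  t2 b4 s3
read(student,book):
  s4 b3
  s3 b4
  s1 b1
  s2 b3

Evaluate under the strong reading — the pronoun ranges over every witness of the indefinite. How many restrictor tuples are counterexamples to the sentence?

9

"her" takes "a student" as antecedent and "it" takes "a book"; both are donkey pronouns co-varying with the restrictor.
Strong reading: for every (t,b,s) with assigned(t,b,s), read(s,b).
Restrictor triples: (t1,b1,s2)→read(s2,b1) ✗  (t1,b1,s3)→read(s3,b1) ✗  (t1,b3,s1)→read(s1,b3) ✗  (t2,b4,s3)→read(s3,b4) ✓  (t3,b2,s3)→read(s3,b2) ✗  (t3,b2,s4)→read(s4,b2) ✗  (t4,b1,s3)→read(s3,b1) ✗  (t4,b1,s4)→read(s4,b1) ✗  (t4,b3,s1)→read(s1,b3) ✗  (t5,b4,s3)→read(s3,b4) ✓  (t5,b4,s4)→read(s4,b4) ✗
Counterexamples (restrictor triples failing the scope): 9.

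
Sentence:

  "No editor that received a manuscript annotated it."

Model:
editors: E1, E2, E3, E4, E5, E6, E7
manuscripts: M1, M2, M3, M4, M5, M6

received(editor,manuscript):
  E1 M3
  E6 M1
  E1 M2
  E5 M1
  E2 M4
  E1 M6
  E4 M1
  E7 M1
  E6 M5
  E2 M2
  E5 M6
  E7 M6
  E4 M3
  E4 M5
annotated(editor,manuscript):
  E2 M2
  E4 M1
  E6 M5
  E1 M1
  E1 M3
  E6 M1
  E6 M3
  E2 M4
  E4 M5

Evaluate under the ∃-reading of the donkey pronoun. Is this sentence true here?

False

"it" takes "a manuscript" as antecedent — a donkey pronoun bound across the clause boundary.
Truth condition: for no (e,m) with received(e,m) does annotated(e,m) hold.
Restrictor pairs — does the scope hold? (E1,M2):fails  (E1,M3):holds  (E1,M6):fails  (E2,M2):holds  (E2,M4):holds  (E4,M1):holds  (E4,M3):fails  (E4,M5):holds  (E5,M1):fails  (E5,M6):fails  (E6,M1):holds  (E6,M5):holds  (E7,M1):fails  (E7,M6):fails
Scope holds for 7 pair(s), so the sentence is false.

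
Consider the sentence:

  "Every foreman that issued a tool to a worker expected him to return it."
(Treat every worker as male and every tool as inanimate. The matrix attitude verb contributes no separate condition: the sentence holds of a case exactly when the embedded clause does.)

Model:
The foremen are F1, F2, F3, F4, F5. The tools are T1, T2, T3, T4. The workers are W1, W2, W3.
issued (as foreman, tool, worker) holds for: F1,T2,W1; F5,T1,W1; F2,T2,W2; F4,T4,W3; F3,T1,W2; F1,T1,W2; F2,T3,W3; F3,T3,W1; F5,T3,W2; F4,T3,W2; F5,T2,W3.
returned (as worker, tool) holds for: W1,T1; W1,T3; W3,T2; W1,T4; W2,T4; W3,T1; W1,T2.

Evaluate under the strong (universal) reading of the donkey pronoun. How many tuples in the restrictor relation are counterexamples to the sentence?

7

"him" takes "a worker" as antecedent and "it" takes "a tool"; both are donkey pronouns co-varying with the restrictor.
Strong reading: for every (f,t,w) with issued(f,t,w), returned(w,t).
Restrictor triples: (F1,T1,W2)→returned(W2,T1) ✗  (F1,T2,W1)→returned(W1,T2) ✓  (F2,T2,W2)→returned(W2,T2) ✗  (F2,T3,W3)→returned(W3,T3) ✗  (F3,T1,W2)→returned(W2,T1) ✗  (F3,T3,W1)→returned(W1,T3) ✓  (F4,T3,W2)→returned(W2,T3) ✗  (F4,T4,W3)→returned(W3,T4) ✗  (F5,T1,W1)→returned(W1,T1) ✓  (F5,T2,W3)→returned(W3,T2) ✓  (F5,T3,W2)→returned(W2,T3) ✗
Counterexamples (restrictor triples failing the scope): 7.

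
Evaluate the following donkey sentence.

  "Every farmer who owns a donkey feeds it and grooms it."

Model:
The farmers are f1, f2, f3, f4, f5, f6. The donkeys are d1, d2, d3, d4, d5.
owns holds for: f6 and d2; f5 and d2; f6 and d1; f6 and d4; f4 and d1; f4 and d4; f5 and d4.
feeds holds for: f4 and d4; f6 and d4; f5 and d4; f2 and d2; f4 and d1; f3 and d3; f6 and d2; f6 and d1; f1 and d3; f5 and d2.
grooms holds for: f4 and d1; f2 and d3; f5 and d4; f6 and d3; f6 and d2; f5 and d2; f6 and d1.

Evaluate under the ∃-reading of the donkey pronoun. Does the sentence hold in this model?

"it" takes "a donkey" as antecedent — a donkey pronoun bound across the clause boundary.
Weak reading: every farmer f with some owns-donkey has at least one owns-donkey d such that feeds(f,d) ∧ grooms(f,d).
Per farmer: f4:✓  f5:✓  f6:✓
Every farmer in the restrictor has a witness.

True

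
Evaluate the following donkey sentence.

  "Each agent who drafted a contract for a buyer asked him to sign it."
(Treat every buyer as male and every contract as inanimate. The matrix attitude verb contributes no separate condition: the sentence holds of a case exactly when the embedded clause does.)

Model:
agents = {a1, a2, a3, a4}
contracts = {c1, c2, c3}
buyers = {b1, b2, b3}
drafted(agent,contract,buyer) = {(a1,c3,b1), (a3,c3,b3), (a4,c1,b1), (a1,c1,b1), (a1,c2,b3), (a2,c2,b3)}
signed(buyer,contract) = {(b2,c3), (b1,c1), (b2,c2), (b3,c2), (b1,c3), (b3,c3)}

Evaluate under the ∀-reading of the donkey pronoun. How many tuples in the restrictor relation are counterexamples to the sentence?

0

"him" takes "a buyer" as antecedent and "it" takes "a contract"; both are donkey pronouns co-varying with the restrictor.
Strong reading: for every (a,c,b) with drafted(a,c,b), signed(b,c).
Restrictor triples: (a1,c1,b1)→signed(b1,c1) ✓  (a1,c2,b3)→signed(b3,c2) ✓  (a1,c3,b1)→signed(b1,c3) ✓  (a2,c2,b3)→signed(b3,c2) ✓  (a3,c3,b3)→signed(b3,c3) ✓  (a4,c1,b1)→signed(b1,c1) ✓
Counterexamples (restrictor triples failing the scope): 0.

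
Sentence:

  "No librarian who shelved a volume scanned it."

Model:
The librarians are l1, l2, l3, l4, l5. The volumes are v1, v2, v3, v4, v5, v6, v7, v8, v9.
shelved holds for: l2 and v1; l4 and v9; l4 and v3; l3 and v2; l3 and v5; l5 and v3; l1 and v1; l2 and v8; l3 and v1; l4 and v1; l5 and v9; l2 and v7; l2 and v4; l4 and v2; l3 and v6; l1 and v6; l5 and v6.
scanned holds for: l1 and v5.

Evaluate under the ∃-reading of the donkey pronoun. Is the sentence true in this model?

"it" takes "a volume" as antecedent — a donkey pronoun bound across the clause boundary.
Truth condition: for no (l,v) with shelved(l,v) does scanned(l,v) hold.
Restrictor pairs — does the scope hold? (l1,v1):fails  (l1,v6):fails  (l2,v1):fails  (l2,v4):fails  (l2,v7):fails  (l2,v8):fails  (l3,v1):fails  (l3,v2):fails  (l3,v5):fails  (l3,v6):fails  (l4,v1):fails  (l4,v2):fails  (l4,v3):fails  (l4,v9):fails  (l5,v3):fails  (l5,v6):fails  (l5,v9):fails
Scope holds for no restrictor pair, so the sentence is true.

True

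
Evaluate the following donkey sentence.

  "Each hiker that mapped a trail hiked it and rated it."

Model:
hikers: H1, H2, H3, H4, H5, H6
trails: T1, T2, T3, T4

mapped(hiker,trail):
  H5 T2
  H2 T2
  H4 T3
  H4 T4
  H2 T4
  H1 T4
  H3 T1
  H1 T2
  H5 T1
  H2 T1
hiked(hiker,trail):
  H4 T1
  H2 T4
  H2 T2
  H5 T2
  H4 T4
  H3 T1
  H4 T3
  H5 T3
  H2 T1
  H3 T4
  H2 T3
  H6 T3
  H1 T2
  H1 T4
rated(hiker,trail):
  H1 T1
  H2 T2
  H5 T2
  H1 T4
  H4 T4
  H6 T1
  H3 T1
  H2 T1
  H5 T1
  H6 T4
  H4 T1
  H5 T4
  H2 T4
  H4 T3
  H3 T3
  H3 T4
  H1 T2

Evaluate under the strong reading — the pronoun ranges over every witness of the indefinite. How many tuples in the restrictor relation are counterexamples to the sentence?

1

"it" takes "a trail" as antecedent — a donkey pronoun bound across the clause boundary.
Strong reading: for every (h,t) with mapped(h,t), hiked(h,t) ∧ rated(h,t).
Restrictor pairs: (H1,T2) ✓  (H1,T4) ✓  (H2,T1) ✓  (H2,T2) ✓  (H2,T4) ✓  (H3,T1) ✓  (H4,T3) ✓  (H4,T4) ✓  (H5,T1) ✗  (H5,T2) ✓
Counterexamples (restrictor pairs failing the scope): 1.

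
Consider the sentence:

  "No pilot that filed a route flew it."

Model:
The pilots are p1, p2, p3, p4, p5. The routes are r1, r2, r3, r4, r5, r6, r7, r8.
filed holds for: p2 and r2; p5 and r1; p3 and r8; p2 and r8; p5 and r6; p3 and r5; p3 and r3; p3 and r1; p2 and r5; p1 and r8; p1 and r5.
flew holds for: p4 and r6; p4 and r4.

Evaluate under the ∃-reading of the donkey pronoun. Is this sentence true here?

"it" takes "a route" as antecedent — a donkey pronoun bound across the clause boundary.
Truth condition: for no (p,r) with filed(p,r) does flew(p,r) hold.
Restrictor pairs — does the scope hold? (p1,r5):fails  (p1,r8):fails  (p2,r2):fails  (p2,r5):fails  (p2,r8):fails  (p3,r1):fails  (p3,r3):fails  (p3,r5):fails  (p3,r8):fails  (p5,r1):fails  (p5,r6):fails
Scope holds for no restrictor pair, so the sentence is true.

True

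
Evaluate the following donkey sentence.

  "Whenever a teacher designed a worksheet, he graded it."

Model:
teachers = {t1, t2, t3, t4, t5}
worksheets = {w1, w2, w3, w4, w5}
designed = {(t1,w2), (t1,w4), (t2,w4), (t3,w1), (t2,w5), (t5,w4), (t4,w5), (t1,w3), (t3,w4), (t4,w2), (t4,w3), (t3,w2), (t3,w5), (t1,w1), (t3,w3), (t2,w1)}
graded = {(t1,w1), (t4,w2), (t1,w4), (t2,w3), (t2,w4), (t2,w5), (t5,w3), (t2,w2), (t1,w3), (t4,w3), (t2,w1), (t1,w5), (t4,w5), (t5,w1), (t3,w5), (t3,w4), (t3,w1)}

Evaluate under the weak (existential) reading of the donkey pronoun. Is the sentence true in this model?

False

"it" takes "a worksheet" as antecedent — a donkey pronoun bound across the clause boundary.
Weak reading: every teacher t with some designed-worksheet has at least one designed-worksheet w such that graded(t,w).
Per teacher: t1:✓  t2:✓  t3:✓  t4:✓  t5:✗
t5 has no witness among its designed-worksheets.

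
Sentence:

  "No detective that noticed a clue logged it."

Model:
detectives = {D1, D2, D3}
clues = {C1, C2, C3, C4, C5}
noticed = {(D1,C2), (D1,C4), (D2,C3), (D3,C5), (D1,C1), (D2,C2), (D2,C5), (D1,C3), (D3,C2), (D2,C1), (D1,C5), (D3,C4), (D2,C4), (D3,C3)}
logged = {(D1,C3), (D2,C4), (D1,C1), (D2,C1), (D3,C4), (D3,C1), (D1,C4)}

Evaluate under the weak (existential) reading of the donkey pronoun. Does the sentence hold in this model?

False

"it" takes "a clue" as antecedent — a donkey pronoun bound across the clause boundary.
Truth condition: for no (d,c) with noticed(d,c) does logged(d,c) hold.
Restrictor pairs — does the scope hold? (D1,C1):holds  (D1,C2):fails  (D1,C3):holds  (D1,C4):holds  (D1,C5):fails  (D2,C1):holds  (D2,C2):fails  (D2,C3):fails  (D2,C4):holds  (D2,C5):fails  (D3,C2):fails  (D3,C3):fails  (D3,C4):holds  (D3,C5):fails
Scope holds for 6 pair(s), so the sentence is false.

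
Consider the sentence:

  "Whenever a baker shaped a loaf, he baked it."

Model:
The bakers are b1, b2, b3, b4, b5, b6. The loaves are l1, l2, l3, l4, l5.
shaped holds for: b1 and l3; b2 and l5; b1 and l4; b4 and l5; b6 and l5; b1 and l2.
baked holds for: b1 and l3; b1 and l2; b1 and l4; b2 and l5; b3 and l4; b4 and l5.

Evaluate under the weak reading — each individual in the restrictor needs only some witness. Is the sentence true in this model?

False

"it" takes "a loaf" as antecedent — a donkey pronoun bound across the clause boundary.
Weak reading: every baker b with some shaped-loaf has at least one shaped-loaf l such that baked(b,l).
Per baker: b1:✓  b2:✓  b4:✓  b6:✗
b6 has no witness among its shaped-loaves.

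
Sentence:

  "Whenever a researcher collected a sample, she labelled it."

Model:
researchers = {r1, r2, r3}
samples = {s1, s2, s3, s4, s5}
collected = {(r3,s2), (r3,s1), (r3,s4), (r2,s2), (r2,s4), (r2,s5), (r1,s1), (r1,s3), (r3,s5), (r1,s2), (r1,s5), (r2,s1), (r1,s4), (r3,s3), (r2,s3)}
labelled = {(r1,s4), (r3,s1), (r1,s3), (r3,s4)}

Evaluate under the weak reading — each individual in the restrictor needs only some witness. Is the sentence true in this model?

"it" takes "a sample" as antecedent — a donkey pronoun bound across the clause boundary.
Weak reading: every researcher r with some collected-sample has at least one collected-sample s such that labelled(r,s).
Per researcher: r1:✓  r2:✗  r3:✓
r2 has no witness among its collected-samples.

False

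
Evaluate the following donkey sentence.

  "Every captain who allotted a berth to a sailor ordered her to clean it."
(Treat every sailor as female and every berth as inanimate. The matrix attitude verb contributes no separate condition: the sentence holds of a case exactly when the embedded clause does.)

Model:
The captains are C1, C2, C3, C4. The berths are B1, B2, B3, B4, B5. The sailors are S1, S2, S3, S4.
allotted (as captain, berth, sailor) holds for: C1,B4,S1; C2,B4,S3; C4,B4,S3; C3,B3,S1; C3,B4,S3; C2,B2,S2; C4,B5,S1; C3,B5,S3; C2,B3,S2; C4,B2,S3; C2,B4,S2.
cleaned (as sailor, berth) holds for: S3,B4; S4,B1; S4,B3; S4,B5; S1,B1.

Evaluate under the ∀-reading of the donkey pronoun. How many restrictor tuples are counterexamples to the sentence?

"her" takes "a sailor" as antecedent and "it" takes "a berth"; both are donkey pronouns co-varying with the restrictor.
Strong reading: for every (c,b,s) with allotted(c,b,s), cleaned(s,b).
Restrictor triples: (C1,B4,S1)→cleaned(S1,B4) ✗  (C2,B2,S2)→cleaned(S2,B2) ✗  (C2,B3,S2)→cleaned(S2,B3) ✗  (C2,B4,S2)→cleaned(S2,B4) ✗  (C2,B4,S3)→cleaned(S3,B4) ✓  (C3,B3,S1)→cleaned(S1,B3) ✗  (C3,B4,S3)→cleaned(S3,B4) ✓  (C3,B5,S3)→cleaned(S3,B5) ✗  (C4,B2,S3)→cleaned(S3,B2) ✗  (C4,B4,S3)→cleaned(S3,B4) ✓  (C4,B5,S1)→cleaned(S1,B5) ✗
Counterexamples (restrictor triples failing the scope): 8.

8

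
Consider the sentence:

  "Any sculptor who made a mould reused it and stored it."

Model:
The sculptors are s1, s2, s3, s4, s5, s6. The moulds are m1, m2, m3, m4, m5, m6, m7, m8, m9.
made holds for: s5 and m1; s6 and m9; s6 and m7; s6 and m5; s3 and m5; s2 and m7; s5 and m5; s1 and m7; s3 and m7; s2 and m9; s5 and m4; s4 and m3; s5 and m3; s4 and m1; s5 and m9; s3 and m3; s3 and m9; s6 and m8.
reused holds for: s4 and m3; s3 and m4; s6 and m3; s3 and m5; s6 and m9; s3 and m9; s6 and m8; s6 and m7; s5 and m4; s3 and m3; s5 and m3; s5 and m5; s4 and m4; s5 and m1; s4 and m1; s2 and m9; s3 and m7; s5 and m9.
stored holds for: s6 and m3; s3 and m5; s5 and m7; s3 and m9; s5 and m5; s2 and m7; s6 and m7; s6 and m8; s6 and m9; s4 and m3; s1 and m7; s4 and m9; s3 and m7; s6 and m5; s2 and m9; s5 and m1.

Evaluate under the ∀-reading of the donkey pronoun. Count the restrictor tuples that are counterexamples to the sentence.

"it" takes "a mould" as antecedent — a donkey pronoun bound across the clause boundary.
Strong reading: for every (s,m) with made(s,m), reused(s,m) ∧ stored(s,m).
Restrictor pairs: (s1,m7) ✗  (s2,m7) ✗  (s2,m9) ✓  (s3,m3) ✗  (s3,m5) ✓  (s3,m7) ✓  (s3,m9) ✓  (s4,m1) ✗  (s4,m3) ✓  (s5,m1) ✓  (s5,m3) ✗  (s5,m4) ✗  (s5,m5) ✓  (s5,m9) ✗  (s6,m5) ✗  (s6,m7) ✓  (s6,m8) ✓  (s6,m9) ✓
Counterexamples (restrictor pairs failing the scope): 8.

8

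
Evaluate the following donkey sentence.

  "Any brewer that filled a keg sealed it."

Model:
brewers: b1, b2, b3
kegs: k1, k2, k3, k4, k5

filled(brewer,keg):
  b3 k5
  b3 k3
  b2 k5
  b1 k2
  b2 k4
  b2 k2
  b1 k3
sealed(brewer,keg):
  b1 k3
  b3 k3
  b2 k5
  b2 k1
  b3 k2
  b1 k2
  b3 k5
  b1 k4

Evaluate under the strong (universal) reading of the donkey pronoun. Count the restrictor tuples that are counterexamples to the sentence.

2

"it" takes "a keg" as antecedent — a donkey pronoun bound across the clause boundary.
Strong reading: for every (b,k) with filled(b,k), sealed(b,k).
Restrictor pairs: (b1,k2) ✓  (b1,k3) ✓  (b2,k2) ✗  (b2,k4) ✗  (b2,k5) ✓  (b3,k3) ✓  (b3,k5) ✓
Counterexamples (restrictor pairs failing the scope): 2.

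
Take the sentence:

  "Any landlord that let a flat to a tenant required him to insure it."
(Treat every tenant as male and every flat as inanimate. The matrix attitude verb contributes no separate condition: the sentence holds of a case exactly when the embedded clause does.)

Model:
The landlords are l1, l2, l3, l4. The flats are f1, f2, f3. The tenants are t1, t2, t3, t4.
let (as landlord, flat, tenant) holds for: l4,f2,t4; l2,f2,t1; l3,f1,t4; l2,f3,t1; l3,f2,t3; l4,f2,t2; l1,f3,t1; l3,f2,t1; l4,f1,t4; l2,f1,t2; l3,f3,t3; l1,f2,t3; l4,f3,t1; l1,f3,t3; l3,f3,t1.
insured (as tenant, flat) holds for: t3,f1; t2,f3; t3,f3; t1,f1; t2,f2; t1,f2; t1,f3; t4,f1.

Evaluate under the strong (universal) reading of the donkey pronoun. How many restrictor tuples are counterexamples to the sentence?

"him" takes "a tenant" as antecedent and "it" takes "a flat"; both are donkey pronouns co-varying with the restrictor.
Strong reading: for every (l,f,t) with let(l,f,t), insured(t,f).
Restrictor triples: (l1,f2,t3)→insured(t3,f2) ✗  (l1,f3,t1)→insured(t1,f3) ✓  (l1,f3,t3)→insured(t3,f3) ✓  (l2,f1,t2)→insured(t2,f1) ✗  (l2,f2,t1)→insured(t1,f2) ✓  (l2,f3,t1)→insured(t1,f3) ✓  (l3,f1,t4)→insured(t4,f1) ✓  (l3,f2,t1)→insured(t1,f2) ✓  (l3,f2,t3)→insured(t3,f2) ✗  (l3,f3,t1)→insured(t1,f3) ✓  (l3,f3,t3)→insured(t3,f3) ✓  (l4,f1,t4)→insured(t4,f1) ✓  (l4,f2,t2)→insured(t2,f2) ✓  (l4,f2,t4)→insured(t4,f2) ✗  (l4,f3,t1)→insured(t1,f3) ✓
Counterexamples (restrictor triples failing the scope): 4.

4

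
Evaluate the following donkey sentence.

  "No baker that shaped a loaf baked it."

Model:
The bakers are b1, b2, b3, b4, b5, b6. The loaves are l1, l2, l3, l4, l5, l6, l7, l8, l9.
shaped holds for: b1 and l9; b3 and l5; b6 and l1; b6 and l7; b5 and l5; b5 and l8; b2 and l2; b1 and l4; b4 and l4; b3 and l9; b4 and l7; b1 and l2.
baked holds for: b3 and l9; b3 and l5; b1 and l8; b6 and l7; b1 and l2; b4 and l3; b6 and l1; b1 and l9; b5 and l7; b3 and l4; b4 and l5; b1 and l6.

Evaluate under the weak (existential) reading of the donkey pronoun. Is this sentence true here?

"it" takes "a loaf" as antecedent — a donkey pronoun bound across the clause boundary.
Truth condition: for no (b,l) with shaped(b,l) does baked(b,l) hold.
Restrictor pairs — does the scope hold? (b1,l2):holds  (b1,l4):fails  (b1,l9):holds  (b2,l2):fails  (b3,l5):holds  (b3,l9):holds  (b4,l4):fails  (b4,l7):fails  (b5,l5):fails  (b5,l8):fails  (b6,l1):holds  (b6,l7):holds
Scope holds for 6 pair(s), so the sentence is false.

False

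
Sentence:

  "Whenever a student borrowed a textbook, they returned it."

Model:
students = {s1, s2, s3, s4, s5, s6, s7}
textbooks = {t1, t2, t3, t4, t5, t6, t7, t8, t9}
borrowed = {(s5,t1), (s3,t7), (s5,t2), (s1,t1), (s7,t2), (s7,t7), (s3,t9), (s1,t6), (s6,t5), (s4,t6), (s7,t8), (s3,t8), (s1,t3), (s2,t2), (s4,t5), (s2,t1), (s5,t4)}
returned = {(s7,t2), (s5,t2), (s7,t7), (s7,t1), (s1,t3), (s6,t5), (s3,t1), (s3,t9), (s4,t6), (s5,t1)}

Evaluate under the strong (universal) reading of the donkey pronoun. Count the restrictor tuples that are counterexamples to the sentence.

9

"it" takes "a textbook" as antecedent — a donkey pronoun bound across the clause boundary.
Strong reading: for every (s,t) with borrowed(s,t), returned(s,t).
Restrictor pairs: (s1,t1) ✗  (s1,t3) ✓  (s1,t6) ✗  (s2,t1) ✗  (s2,t2) ✗  (s3,t7) ✗  (s3,t8) ✗  (s3,t9) ✓  (s4,t5) ✗  (s4,t6) ✓  (s5,t1) ✓  (s5,t2) ✓  (s5,t4) ✗  (s6,t5) ✓  (s7,t2) ✓  (s7,t7) ✓  (s7,t8) ✗
Counterexamples (restrictor pairs failing the scope): 9.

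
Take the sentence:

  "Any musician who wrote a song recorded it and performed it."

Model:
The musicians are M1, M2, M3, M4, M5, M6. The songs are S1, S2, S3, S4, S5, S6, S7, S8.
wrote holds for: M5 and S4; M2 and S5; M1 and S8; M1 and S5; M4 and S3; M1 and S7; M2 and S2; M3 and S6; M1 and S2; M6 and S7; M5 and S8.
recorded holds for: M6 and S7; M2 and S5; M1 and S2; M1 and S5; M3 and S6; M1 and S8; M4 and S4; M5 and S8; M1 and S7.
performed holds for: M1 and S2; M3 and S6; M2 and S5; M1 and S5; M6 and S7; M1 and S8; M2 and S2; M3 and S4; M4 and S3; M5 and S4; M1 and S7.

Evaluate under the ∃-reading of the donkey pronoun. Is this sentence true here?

False

"it" takes "a song" as antecedent — a donkey pronoun bound across the clause boundary.
Weak reading: every musician m with some wrote-song has at least one wrote-song s such that recorded(m,s) ∧ performed(m,s).
Per musician: M1:✓  M2:✓  M3:✓  M4:✗  M5:✗  M6:✓
M4 has no witness among its wrote-songs.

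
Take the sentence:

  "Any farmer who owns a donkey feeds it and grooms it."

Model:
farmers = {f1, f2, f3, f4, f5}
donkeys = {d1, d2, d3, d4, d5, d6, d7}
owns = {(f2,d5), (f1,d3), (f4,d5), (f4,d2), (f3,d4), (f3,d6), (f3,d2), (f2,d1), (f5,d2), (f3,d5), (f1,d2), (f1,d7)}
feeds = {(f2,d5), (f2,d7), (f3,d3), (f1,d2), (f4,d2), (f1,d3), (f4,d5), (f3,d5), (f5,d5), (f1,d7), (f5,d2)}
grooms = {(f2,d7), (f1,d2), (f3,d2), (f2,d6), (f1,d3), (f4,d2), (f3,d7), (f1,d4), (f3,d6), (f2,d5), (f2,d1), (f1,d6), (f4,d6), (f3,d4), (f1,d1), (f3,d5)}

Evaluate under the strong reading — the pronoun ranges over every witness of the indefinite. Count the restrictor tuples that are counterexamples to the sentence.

7

"it" takes "a donkey" as antecedent — a donkey pronoun bound across the clause boundary.
Strong reading: for every (f,d) with owns(f,d), feeds(f,d) ∧ grooms(f,d).
Restrictor pairs: (f1,d2) ✓  (f1,d3) ✓  (f1,d7) ✗  (f2,d1) ✗  (f2,d5) ✓  (f3,d2) ✗  (f3,d4) ✗  (f3,d5) ✓  (f3,d6) ✗  (f4,d2) ✓  (f4,d5) ✗  (f5,d2) ✗
Counterexamples (restrictor pairs failing the scope): 7.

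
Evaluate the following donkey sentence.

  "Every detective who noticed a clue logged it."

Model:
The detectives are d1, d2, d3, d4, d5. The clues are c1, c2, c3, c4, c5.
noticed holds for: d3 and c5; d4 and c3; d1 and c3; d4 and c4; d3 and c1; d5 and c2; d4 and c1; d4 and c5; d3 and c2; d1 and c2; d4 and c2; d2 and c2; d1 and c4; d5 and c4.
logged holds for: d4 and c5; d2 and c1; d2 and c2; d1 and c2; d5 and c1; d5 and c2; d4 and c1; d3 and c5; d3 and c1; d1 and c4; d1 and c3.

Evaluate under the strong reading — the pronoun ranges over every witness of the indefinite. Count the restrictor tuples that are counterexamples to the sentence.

5

"it" takes "a clue" as antecedent — a donkey pronoun bound across the clause boundary.
Strong reading: for every (d,c) with noticed(d,c), logged(d,c).
Restrictor pairs: (d1,c2) ✓  (d1,c3) ✓  (d1,c4) ✓  (d2,c2) ✓  (d3,c1) ✓  (d3,c2) ✗  (d3,c5) ✓  (d4,c1) ✓  (d4,c2) ✗  (d4,c3) ✗  (d4,c4) ✗  (d4,c5) ✓  (d5,c2) ✓  (d5,c4) ✗
Counterexamples (restrictor pairs failing the scope): 5.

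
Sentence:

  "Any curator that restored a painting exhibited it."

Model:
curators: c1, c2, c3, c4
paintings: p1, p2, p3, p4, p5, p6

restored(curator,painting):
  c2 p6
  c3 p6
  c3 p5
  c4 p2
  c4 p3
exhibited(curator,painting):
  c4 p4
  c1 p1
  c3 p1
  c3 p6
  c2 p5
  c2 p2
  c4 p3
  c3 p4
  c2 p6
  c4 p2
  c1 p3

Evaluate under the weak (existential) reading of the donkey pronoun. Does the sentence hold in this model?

"it" takes "a painting" as antecedent — a donkey pronoun bound across the clause boundary.
Weak reading: every curator c with some restored-painting has at least one restored-painting p such that exhibited(c,p).
Per curator: c2:✓  c3:✓  c4:✓
Every curator in the restrictor has a witness.

True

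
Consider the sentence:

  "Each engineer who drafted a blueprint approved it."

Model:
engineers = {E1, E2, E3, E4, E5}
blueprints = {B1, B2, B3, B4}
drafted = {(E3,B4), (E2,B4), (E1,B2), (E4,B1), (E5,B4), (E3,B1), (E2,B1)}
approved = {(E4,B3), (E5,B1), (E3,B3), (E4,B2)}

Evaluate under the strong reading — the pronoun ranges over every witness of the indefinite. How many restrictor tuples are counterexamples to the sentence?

7

"it" takes "a blueprint" as antecedent — a donkey pronoun bound across the clause boundary.
Strong reading: for every (e,b) with drafted(e,b), approved(e,b).
Restrictor pairs: (E1,B2) ✗  (E2,B1) ✗  (E2,B4) ✗  (E3,B1) ✗  (E3,B4) ✗  (E4,B1) ✗  (E5,B4) ✗
Counterexamples (restrictor pairs failing the scope): 7.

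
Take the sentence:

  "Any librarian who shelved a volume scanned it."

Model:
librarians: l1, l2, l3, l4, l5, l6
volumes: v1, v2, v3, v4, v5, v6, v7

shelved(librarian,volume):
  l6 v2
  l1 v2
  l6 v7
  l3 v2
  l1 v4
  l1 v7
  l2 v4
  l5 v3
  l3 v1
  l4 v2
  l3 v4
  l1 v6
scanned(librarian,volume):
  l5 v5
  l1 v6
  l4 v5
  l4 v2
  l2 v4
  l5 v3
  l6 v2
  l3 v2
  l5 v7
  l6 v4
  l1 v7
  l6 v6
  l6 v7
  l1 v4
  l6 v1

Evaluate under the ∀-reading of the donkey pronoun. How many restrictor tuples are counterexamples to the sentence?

3

"it" takes "a volume" as antecedent — a donkey pronoun bound across the clause boundary.
Strong reading: for every (l,v) with shelved(l,v), scanned(l,v).
Restrictor pairs: (l1,v2) ✗  (l1,v4) ✓  (l1,v6) ✓  (l1,v7) ✓  (l2,v4) ✓  (l3,v1) ✗  (l3,v2) ✓  (l3,v4) ✗  (l4,v2) ✓  (l5,v3) ✓  (l6,v2) ✓  (l6,v7) ✓
Counterexamples (restrictor pairs failing the scope): 3.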